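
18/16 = 9/8 = 1.12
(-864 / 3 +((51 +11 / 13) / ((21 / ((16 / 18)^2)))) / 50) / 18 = -79596016/4975425 = -16.00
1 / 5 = 0.20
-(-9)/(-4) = -9/4 = -2.25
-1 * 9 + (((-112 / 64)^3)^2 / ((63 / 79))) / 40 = -11943287/1474560 = -8.10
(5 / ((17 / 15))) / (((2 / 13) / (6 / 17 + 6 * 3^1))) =152100/289 = 526.30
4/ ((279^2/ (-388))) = -0.02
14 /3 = 4.67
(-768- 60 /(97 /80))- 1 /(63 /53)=-818.33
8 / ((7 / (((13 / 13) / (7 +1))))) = 1/7 = 0.14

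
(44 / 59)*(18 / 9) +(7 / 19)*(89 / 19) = 68525/21299 = 3.22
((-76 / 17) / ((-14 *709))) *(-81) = -3078/84371 = -0.04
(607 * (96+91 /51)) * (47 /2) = 142274123/102 = 1394844.34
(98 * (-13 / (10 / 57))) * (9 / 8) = -326781/40 = -8169.52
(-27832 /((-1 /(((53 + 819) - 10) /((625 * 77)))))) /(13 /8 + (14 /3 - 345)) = -82255488/55886875 = -1.47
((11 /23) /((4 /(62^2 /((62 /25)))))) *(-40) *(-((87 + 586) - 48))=106562500/23 = 4633152.17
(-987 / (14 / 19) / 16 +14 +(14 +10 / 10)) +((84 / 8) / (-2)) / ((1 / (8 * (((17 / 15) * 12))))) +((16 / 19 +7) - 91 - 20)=-729.08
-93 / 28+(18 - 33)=-513/28 = -18.32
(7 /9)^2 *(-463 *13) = -294931/81 = -3641.12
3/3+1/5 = 6/5 = 1.20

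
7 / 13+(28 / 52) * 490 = 3437/13 = 264.38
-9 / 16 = -0.56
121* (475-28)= 54087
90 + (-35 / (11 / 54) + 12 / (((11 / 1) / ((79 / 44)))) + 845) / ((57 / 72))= 2167518/2299 = 942.81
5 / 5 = 1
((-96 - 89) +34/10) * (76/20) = -17252/25 = -690.08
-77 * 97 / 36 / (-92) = 2.26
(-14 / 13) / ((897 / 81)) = -378/3887 = -0.10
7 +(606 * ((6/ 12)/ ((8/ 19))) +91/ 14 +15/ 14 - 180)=31035/56 = 554.20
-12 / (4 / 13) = -39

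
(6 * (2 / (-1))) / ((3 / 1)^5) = -4/81 = -0.05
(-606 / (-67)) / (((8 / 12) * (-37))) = -909/2479 = -0.37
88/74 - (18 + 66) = -3064/37 = -82.81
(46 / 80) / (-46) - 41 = -41.01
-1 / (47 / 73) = -73/47 = -1.55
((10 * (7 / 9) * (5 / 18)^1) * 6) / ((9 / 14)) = 4900/243 = 20.16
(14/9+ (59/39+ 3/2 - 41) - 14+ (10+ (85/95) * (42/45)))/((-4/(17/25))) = 14963927/2223000 = 6.73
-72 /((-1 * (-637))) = -72/637 = -0.11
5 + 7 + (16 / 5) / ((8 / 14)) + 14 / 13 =18.68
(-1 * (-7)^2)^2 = 2401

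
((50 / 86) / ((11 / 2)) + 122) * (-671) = -81932.93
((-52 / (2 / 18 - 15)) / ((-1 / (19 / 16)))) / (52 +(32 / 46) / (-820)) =-551655/6916544 = -0.08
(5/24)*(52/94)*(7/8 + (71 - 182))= -57265/4512 = -12.69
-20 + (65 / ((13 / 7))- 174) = -159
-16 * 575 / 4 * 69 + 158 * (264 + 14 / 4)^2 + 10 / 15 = 66883129/6 = 11147188.17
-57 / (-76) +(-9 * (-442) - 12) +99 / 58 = 460341/116 = 3968.46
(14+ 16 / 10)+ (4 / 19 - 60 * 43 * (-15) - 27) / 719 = 4739513/68305 = 69.39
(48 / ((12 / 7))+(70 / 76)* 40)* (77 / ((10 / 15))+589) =867944/19 = 45681.26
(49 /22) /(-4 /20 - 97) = -245/10692 = -0.02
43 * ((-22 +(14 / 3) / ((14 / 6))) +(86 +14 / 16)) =23005/8 = 2875.62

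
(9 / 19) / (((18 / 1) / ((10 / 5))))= 1/19 = 0.05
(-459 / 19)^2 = 210681/361 = 583.60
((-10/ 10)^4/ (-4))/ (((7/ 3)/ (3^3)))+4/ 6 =-2.23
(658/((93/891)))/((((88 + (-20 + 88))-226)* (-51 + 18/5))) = 4653/2449 = 1.90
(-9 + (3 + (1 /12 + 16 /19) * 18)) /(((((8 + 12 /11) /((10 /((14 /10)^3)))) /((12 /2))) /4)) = 668250/6517 = 102.54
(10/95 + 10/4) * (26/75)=0.90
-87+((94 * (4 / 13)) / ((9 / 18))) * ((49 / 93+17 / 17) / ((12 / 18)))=18331/403 = 45.49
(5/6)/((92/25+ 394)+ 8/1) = 125/60852 = 0.00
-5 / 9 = -0.56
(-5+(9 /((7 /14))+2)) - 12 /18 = 43/3 = 14.33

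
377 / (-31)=-377/31 = -12.16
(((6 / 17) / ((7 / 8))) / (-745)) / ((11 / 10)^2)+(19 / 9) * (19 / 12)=774404131/231708708 = 3.34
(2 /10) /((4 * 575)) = 1/11500 = 0.00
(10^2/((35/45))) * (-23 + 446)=380700/7 = 54385.71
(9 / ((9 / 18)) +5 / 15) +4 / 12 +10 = 86/3 = 28.67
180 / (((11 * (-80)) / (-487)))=4383/44 = 99.61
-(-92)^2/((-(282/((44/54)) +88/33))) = 279312/11509 = 24.27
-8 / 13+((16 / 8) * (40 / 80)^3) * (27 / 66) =-587/1144 = -0.51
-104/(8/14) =-182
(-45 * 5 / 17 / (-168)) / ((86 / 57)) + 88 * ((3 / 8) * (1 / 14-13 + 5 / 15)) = -34025237/81872 = -415.59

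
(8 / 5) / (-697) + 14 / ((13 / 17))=829326/45305 = 18.31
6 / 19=0.32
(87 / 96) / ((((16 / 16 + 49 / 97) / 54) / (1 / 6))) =25317/4672 = 5.42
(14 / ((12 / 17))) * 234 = 4641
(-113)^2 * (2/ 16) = 12769/8 = 1596.12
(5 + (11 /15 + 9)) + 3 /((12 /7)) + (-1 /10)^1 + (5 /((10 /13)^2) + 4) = 173/6 = 28.83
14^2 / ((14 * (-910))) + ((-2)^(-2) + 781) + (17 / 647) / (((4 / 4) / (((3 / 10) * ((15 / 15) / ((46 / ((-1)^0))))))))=755661066/967265 = 781.23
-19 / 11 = -1.73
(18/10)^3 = 729/125 = 5.83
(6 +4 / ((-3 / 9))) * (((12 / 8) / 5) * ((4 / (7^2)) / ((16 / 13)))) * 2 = -117/490 = -0.24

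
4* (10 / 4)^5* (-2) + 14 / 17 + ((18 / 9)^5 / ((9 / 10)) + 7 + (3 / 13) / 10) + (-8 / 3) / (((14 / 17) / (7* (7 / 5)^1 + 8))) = -221511013/278460 = -795.49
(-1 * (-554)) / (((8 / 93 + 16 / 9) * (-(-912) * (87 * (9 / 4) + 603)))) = 8587/21044400 = 0.00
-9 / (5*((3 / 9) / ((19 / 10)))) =-513/50 = -10.26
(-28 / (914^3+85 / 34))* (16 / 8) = -16/218157699 = 0.00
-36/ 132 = -3/11 = -0.27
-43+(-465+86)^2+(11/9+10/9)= 430801/3 = 143600.33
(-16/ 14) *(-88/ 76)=176/133 = 1.32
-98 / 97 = -1.01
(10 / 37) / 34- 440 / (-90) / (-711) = 4319/4024971 = 0.00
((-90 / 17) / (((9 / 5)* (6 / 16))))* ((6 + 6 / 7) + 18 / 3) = -12000/119 = -100.84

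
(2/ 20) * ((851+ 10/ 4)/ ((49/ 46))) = 39261/490 = 80.12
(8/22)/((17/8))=32/187 = 0.17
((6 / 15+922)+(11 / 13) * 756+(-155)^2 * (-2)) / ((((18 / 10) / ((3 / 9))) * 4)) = -167873/78 = -2152.22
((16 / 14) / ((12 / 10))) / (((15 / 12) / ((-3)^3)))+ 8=-88/7 = -12.57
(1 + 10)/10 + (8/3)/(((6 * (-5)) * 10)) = 491/450 = 1.09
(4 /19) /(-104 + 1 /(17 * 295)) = -20060/9909621 = 0.00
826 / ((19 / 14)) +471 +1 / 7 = 143610/133 = 1079.77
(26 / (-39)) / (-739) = 2/2217 = 0.00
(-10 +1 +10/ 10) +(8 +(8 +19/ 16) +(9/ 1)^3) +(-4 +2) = 11779/16 = 736.19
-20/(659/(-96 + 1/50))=9598/3295 = 2.91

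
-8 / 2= -4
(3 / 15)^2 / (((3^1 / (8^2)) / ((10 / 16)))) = 0.53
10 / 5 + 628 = 630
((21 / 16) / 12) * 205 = 1435/64 = 22.42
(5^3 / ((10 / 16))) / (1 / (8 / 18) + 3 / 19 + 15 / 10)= 15200/297 = 51.18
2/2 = 1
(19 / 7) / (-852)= -19/5964 = 0.00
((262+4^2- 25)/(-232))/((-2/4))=2.18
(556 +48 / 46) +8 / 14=89776/161 = 557.61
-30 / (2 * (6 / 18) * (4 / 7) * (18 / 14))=-245/4 = -61.25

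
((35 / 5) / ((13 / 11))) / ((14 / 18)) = 99/13 = 7.62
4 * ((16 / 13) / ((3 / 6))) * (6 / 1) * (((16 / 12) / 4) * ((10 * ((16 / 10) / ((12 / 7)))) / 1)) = 7168/39 = 183.79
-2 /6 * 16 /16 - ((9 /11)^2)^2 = -34324/43923 = -0.78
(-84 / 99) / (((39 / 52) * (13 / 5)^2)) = -2800/16731 = -0.17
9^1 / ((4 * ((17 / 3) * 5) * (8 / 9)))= 243/2720 = 0.09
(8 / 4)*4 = 8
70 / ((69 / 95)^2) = 631750/4761 = 132.69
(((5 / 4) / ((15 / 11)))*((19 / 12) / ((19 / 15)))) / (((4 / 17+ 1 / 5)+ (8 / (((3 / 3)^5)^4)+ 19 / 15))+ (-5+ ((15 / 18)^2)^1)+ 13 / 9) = 1275/7612 = 0.17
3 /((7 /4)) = 12/7 = 1.71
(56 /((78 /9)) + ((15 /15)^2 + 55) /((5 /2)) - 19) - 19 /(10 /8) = -347/65 = -5.34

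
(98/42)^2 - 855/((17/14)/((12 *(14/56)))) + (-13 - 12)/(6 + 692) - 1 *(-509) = -170650865/106794 = -1597.94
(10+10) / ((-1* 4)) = -5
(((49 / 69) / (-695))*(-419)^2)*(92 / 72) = -229.22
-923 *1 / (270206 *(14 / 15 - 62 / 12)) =13845/17158081 = 0.00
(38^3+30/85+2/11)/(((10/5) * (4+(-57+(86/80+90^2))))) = 3.41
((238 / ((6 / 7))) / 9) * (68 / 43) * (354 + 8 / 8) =20108620/1161 = 17320.09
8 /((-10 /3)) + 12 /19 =-168/95 = -1.77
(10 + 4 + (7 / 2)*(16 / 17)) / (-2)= -8.65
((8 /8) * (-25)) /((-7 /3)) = 75/7 = 10.71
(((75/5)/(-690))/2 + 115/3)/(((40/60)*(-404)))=-10577/74336 = -0.14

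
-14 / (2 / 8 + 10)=-56/41 = -1.37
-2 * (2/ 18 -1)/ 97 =16/873 = 0.02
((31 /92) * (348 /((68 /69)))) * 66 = 267003/34 = 7853.03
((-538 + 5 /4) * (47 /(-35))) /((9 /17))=1715453/1260 = 1361.47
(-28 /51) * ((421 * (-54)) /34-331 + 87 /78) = 2059638/3757 = 548.21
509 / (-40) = -509/40 = -12.72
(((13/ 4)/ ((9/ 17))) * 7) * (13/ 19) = 20111/684 = 29.40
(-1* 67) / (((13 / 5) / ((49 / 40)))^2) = -160867/10816 = -14.87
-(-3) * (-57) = -171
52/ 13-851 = -847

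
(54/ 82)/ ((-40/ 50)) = -135/164 = -0.82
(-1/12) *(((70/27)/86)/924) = -5/1839024 = 0.00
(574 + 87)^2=436921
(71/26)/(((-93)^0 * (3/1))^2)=71/234 = 0.30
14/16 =7/8 = 0.88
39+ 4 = 43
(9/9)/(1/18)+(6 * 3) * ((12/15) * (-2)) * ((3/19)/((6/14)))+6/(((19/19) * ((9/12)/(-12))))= -8418/95 = -88.61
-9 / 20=-0.45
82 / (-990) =-41/495 = -0.08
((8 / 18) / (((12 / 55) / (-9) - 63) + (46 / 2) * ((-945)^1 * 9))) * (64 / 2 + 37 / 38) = -68915/920175909 = 0.00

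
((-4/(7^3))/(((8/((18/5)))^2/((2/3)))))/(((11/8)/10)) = -216/18865 = -0.01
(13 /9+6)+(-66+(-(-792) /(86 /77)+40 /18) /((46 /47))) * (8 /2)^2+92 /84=659293906/62307 = 10581.38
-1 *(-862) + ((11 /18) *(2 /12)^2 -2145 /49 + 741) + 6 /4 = 49556663/31752 = 1560.74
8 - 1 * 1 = 7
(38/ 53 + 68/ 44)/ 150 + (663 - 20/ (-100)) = 57998159/87450 = 663.22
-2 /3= -0.67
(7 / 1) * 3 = 21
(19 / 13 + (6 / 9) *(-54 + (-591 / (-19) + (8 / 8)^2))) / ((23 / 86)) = -837038/17043 = -49.11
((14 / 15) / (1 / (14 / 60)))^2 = 2401/50625 = 0.05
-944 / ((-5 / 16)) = 15104/5 = 3020.80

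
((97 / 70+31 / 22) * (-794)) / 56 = -106793/2695 = -39.63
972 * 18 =17496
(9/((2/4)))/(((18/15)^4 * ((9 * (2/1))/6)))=625/216 = 2.89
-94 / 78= -47/39 = -1.21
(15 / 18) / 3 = 5/18 = 0.28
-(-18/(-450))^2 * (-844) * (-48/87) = -0.75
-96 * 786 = -75456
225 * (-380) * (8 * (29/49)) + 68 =-19832668/49 = -404748.33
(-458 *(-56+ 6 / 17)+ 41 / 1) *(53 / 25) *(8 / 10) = 43294.39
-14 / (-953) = 0.01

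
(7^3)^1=343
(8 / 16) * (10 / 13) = 5/13 = 0.38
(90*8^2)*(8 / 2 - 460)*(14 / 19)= -1935360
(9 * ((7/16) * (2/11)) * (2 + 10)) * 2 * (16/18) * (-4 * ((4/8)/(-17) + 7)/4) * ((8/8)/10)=-10.65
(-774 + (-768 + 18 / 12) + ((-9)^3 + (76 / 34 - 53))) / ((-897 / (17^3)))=22798921/1794 = 12708.43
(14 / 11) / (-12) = -7/66 = -0.11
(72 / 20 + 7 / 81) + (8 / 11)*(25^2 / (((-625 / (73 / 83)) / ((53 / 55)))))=12487087/4067415 = 3.07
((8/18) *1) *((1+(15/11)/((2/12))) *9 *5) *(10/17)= 20200/187 = 108.02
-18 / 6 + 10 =7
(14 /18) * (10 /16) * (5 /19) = 175/1368 = 0.13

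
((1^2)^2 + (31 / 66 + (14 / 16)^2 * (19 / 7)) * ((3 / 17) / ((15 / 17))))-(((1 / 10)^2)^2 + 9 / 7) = 2067451/9240000 = 0.22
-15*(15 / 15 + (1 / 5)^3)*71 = -26838/25 = -1073.52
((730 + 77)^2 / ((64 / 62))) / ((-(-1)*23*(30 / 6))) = 5486.06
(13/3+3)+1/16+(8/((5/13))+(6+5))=9407/240 = 39.20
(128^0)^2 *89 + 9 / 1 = 98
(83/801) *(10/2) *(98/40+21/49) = 33449/22428 = 1.49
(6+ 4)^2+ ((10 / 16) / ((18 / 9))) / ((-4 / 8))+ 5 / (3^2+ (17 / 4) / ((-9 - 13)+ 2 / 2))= 99.94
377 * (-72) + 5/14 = -380011/14 = -27143.64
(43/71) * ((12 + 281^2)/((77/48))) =163000272/5467 = 29815.30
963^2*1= 927369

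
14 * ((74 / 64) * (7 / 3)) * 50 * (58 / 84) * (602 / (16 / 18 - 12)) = -2260811/32 = -70650.34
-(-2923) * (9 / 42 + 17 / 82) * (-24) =-8488392/287 = -29576.28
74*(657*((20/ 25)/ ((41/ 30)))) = 1166832/41 = 28459.32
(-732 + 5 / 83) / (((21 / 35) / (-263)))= 79887565/249 = 320833.59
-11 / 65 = -0.17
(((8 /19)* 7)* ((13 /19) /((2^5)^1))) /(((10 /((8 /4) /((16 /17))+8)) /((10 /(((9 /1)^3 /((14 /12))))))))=637/623808 = 0.00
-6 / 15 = -2/5 = -0.40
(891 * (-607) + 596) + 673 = -539568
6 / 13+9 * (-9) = -1047/13 = -80.54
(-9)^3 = -729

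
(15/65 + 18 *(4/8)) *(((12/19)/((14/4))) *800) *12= 27648000/1729 = 15990.75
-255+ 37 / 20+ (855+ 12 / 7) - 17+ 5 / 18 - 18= 568.84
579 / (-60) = -193/20 = -9.65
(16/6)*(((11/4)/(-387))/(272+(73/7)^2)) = -1078/21660777 = 0.00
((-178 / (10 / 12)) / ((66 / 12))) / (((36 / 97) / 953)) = -16454498/165 = -99724.23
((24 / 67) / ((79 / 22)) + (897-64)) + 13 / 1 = 4478406/5293 = 846.10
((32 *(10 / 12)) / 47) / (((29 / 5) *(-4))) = -100/4089 = -0.02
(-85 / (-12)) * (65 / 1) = 5525/12 = 460.42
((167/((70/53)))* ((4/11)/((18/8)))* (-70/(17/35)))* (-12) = 19826240/561 = 35340.89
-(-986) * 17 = 16762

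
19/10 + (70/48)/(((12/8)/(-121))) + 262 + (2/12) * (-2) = 26267/180 = 145.93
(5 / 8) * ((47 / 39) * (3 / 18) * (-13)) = -235/144 = -1.63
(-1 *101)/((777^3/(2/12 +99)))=-8585/402083514 = 0.00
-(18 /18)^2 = -1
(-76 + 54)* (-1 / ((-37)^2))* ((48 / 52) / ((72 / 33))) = 121/17797 = 0.01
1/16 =0.06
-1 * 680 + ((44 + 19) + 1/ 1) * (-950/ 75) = -4472/3 = -1490.67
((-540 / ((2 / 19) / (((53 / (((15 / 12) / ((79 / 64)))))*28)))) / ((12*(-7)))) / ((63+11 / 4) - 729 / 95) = 68017815/44138 = 1541.03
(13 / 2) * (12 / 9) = 8.67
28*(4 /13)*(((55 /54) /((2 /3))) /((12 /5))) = 1925/351 = 5.48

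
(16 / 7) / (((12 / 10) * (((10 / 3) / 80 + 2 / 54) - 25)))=-2880/37681 = -0.08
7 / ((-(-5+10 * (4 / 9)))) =63/5 = 12.60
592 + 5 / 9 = 5333/9 = 592.56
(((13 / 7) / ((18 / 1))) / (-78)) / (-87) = 1/65772 = 0.00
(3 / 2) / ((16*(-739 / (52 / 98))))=-39/579376 = 0.00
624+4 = 628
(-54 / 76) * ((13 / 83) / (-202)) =351/637108 = 0.00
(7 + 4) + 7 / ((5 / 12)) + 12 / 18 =427/15 = 28.47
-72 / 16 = -9/2 = -4.50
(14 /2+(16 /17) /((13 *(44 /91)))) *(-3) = -4011/187 = -21.45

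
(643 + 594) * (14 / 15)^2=242452/225 = 1077.56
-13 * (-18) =234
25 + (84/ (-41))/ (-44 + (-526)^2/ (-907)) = 27047899/1081662 = 25.01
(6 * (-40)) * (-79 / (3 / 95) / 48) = 37525/3 = 12508.33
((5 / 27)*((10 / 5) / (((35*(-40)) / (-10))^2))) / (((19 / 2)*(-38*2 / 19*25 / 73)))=-73/50274000 = 0.00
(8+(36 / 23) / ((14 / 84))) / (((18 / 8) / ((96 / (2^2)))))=12800/69 = 185.51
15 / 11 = 1.36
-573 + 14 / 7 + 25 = -546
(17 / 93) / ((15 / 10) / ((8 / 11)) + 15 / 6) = 272/6789 = 0.04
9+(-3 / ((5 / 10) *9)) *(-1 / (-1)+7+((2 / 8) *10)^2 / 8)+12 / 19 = 3.78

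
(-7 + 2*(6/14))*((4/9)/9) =-172/567 = -0.30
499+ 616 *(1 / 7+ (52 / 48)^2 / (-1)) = -2447/18 = -135.94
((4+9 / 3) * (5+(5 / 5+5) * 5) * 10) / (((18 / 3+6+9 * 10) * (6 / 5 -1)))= 6125/51 = 120.10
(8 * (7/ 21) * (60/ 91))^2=25600/8281 = 3.09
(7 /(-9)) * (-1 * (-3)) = -7/3 = -2.33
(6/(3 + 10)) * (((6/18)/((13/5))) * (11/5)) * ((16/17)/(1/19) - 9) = 3322/2873 = 1.16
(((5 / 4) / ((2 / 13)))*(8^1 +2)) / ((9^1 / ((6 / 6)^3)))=325/36 = 9.03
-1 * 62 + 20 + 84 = 42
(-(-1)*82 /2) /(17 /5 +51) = 0.75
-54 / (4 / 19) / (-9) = 57/2 = 28.50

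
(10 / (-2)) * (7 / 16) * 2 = -35/8 = -4.38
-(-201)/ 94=201/94 = 2.14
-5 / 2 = -2.50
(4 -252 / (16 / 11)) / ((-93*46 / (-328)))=-27757/2139 = -12.98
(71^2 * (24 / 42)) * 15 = 302460/7 = 43208.57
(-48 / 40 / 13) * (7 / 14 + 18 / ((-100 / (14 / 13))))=-597/21125 = -0.03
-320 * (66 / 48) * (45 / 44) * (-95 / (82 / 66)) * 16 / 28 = 5643000/287 = 19662.02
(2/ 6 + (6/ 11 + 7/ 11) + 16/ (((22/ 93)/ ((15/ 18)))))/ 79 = 1910/2607 = 0.73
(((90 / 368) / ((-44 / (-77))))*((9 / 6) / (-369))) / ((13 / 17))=-1785/784576 = 0.00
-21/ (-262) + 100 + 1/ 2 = 13176/131 = 100.58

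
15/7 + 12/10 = 117/35 = 3.34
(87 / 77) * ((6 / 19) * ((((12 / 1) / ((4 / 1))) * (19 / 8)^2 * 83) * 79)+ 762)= 99669897/2464 = 40450.45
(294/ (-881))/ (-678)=49/99553 = 0.00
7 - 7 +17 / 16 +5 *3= 257/16 = 16.06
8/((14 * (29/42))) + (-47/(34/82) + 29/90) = -4978453/44370 = -112.20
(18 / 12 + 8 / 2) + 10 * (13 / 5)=63/2 = 31.50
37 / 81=0.46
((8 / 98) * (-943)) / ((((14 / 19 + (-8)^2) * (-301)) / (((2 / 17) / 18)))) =874/33848955 = 0.00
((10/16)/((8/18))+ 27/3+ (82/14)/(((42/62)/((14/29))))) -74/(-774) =36894541/2513952 = 14.68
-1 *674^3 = -306182024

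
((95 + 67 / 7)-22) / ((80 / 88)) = 3179/35 = 90.83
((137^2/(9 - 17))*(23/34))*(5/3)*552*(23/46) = -49644005/68 = -730058.90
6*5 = 30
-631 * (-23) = 14513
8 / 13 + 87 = 1139/13 = 87.62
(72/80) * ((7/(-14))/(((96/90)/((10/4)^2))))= -675/256 = -2.64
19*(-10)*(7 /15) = -266/3 = -88.67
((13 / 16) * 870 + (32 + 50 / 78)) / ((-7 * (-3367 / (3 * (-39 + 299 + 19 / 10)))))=604279251/24511760 = 24.65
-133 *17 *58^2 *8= -60848032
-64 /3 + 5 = -49/3 = -16.33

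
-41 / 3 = -13.67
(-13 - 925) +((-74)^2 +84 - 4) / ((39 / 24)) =32254/13 = 2481.08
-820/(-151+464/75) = 61500/10861 = 5.66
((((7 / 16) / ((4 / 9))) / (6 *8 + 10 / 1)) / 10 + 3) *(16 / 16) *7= 779961/37120 = 21.01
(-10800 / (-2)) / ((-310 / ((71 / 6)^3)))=-1789555/62 = -28863.79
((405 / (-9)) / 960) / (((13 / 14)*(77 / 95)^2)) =-27075/352352 = -0.08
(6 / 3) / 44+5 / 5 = 23/22 = 1.05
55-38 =17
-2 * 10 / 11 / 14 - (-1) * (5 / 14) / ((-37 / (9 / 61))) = -45635/347578 = -0.13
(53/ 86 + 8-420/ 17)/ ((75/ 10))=-7841/3655 = -2.15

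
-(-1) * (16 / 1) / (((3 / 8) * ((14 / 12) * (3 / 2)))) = 512/21 = 24.38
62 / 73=0.85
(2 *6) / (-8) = -3/2 = -1.50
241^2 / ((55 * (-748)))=-58081/41140 = -1.41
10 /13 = 0.77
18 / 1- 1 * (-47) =65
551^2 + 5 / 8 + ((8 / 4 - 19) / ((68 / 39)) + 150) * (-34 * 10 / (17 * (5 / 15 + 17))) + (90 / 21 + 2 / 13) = 220907405/728 = 303444.24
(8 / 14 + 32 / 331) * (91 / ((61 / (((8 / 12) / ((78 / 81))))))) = 13932/20191 = 0.69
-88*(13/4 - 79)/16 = 3333/8 = 416.62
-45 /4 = -11.25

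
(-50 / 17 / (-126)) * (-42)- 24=-1274/51 = -24.98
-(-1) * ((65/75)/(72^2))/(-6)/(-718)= 13/334990080 = 0.00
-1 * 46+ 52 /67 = -45.22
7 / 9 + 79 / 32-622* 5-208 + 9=-952057/288 = -3305.75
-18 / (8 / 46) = -103.50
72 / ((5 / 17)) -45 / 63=8543/35 = 244.09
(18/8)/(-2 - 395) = -9/1588 = -0.01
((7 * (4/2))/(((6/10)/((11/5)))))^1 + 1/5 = 773/15 = 51.53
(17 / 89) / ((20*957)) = 17/1703460 = 0.00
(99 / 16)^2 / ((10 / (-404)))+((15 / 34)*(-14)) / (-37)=-622580529/402560 = -1546.55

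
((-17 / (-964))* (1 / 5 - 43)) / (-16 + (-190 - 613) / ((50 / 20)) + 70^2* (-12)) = 1819/142520652 = 0.00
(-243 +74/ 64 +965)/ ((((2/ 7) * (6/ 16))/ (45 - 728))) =-110637121/24 = -4609880.04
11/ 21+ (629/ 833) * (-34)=-3697/147 = -25.15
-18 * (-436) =7848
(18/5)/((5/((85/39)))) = 102/65 = 1.57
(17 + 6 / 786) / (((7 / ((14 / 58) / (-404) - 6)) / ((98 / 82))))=-274111397/15731659 = -17.42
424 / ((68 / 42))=4452/17 = 261.88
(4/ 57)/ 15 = 4/855 = 0.00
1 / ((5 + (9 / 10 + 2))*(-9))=-10/711 = -0.01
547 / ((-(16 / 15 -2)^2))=-123075/196 = -627.93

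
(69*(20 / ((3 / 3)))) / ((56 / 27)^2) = 251505/784 = 320.80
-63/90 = -0.70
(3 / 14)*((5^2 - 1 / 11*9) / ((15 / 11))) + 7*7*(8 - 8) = 19/5 = 3.80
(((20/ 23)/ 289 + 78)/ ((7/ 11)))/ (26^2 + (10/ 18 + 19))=0.18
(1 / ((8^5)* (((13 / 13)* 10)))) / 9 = 1/2949120 = 0.00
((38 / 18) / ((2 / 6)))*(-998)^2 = 18924076/3 = 6308025.33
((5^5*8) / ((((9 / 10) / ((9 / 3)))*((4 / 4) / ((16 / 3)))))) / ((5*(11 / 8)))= 6400000/99 = 64646.46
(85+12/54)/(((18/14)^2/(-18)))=-75166/81 = -927.98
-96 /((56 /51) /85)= -52020/7 = -7431.43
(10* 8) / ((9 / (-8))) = -640/9 = -71.11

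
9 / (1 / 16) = 144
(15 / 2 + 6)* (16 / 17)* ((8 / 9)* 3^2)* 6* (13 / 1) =134784/17 = 7928.47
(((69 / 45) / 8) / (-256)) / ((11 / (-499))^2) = -5727023/3717120 = -1.54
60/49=1.22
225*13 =2925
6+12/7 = 54/7 = 7.71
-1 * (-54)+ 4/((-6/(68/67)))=10718/201 = 53.32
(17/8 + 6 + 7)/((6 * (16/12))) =121/64 = 1.89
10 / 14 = 5/7 = 0.71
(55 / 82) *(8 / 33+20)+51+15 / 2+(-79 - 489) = -121997/246 = -495.92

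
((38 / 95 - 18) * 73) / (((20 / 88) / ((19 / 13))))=-2685232/325 = -8262.25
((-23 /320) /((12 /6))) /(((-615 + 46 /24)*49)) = 69/57678880 = 0.00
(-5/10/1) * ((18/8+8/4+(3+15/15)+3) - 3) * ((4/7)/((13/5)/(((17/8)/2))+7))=-255/1022 = -0.25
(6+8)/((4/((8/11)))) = 28/11 = 2.55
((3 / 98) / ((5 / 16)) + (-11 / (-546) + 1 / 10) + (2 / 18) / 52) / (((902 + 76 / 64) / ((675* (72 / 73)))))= 36364320/223995317 = 0.16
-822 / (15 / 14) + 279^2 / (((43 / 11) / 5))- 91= 21221762/215 = 98705.87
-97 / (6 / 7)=-679/6 = -113.17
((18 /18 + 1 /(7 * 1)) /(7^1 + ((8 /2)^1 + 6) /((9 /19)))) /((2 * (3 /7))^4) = 343/4554 = 0.08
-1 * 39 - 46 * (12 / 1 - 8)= -223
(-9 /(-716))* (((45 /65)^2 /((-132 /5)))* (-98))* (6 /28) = 25515/5324176 = 0.00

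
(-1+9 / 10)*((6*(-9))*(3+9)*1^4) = 324/5 = 64.80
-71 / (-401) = 71/401 = 0.18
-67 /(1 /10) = -670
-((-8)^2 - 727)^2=-439569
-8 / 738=-4/369 = -0.01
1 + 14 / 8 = 11/4 = 2.75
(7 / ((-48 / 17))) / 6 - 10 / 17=-1.00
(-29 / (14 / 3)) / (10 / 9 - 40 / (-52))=-10179/3080 = -3.30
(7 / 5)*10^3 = 1400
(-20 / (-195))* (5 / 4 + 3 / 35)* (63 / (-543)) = -187/11765 = -0.02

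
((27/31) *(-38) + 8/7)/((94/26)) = -90142/10199 = -8.84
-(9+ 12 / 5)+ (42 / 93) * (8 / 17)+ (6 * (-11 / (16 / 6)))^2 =25353971/42160 = 601.38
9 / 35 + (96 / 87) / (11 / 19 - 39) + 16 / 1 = 240489/14819 = 16.23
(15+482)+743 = 1240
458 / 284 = 229/142 = 1.61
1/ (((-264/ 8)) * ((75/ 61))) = -61/2475 = -0.02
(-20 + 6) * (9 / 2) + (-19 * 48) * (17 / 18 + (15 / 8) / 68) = -96847/102 = -949.48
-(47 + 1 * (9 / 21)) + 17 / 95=-31421/665 = -47.25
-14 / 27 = -0.52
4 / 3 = 1.33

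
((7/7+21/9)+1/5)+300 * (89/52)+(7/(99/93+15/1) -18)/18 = 300663677/582660 = 516.02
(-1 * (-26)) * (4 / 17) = 6.12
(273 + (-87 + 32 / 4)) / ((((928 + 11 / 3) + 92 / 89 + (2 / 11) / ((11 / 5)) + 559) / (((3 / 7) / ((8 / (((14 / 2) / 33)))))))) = 284889/192780136 = 0.00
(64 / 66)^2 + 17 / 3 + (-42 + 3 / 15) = -35.19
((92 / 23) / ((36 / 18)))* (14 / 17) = 28/17 = 1.65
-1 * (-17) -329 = -312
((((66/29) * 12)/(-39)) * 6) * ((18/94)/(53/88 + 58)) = -46464/3384329 = -0.01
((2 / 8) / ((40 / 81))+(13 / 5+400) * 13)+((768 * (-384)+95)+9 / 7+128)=-324187817/1120 = -289453.41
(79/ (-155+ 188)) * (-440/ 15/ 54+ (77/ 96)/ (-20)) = -217171/155520 = -1.40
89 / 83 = 1.07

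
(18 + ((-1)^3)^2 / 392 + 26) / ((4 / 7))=17249/224 = 77.00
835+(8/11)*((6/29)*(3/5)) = 835.09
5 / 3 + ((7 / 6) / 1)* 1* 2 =4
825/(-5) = -165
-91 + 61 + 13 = -17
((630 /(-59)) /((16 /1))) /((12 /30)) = -1575/944 = -1.67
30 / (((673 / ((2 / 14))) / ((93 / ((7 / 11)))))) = 30690/32977 = 0.93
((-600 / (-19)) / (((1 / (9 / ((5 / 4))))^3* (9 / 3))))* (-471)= -175799808/95 = -1850524.29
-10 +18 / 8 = -31/4 = -7.75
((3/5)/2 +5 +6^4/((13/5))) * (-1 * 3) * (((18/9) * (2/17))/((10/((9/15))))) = -589401/27625 = -21.34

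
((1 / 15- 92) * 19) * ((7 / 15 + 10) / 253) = -4113557/56925 = -72.26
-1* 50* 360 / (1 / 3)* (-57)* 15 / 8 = 5771250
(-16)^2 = 256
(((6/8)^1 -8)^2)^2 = 707281/256 = 2762.82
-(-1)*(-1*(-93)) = 93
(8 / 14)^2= 16/49 = 0.33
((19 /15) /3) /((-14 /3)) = -19/210 = -0.09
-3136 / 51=-61.49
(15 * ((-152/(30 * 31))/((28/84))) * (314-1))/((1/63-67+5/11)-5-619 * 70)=12363813/233098765 = 0.05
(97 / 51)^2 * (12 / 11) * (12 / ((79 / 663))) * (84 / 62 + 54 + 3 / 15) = 639962544/28985 = 22079.09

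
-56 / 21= -8/3 = -2.67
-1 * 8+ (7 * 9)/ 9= -1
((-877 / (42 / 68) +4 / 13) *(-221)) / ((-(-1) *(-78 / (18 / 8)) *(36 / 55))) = -181179625/13104 = -13826.28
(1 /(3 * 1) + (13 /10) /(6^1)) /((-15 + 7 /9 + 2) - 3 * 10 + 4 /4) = -99/7420 = -0.01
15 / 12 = 5/4 = 1.25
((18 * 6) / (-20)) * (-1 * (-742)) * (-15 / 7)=8586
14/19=0.74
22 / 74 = 11/37 = 0.30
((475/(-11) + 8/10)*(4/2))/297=-518/1815 = -0.29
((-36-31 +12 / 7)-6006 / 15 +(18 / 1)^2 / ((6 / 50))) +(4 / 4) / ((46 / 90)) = 2236.27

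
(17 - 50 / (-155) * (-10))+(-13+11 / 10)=581/310 = 1.87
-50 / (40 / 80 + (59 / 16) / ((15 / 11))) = -12000/769 = -15.60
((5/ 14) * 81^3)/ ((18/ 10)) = 1476225/14 = 105444.64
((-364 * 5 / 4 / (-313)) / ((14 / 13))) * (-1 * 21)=-28.35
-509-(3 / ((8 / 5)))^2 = -32801/64 = -512.52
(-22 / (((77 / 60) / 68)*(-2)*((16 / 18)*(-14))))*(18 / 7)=-41310/343 = -120.44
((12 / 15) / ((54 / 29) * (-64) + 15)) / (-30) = 58/226575 = 0.00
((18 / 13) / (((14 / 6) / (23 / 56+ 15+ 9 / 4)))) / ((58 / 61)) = 1628883/147784 = 11.02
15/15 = 1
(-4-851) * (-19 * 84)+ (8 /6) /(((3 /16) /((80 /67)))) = 822846860/603 = 1364588.49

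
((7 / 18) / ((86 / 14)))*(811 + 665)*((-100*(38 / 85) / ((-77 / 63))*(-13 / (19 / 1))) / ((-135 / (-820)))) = -342655040/24123 = -14204.50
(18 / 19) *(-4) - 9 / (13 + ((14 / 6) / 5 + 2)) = -19269/4408 = -4.37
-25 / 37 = -0.68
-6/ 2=-3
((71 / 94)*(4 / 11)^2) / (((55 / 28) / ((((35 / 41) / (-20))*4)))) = -111328/12824185 = -0.01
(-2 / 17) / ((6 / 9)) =-3/17 = -0.18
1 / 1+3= 4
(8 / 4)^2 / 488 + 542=66125/122 = 542.01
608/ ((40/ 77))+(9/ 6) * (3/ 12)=46831/40 = 1170.78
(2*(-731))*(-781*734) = 838097348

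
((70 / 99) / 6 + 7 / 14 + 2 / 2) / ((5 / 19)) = 18259/2970 = 6.15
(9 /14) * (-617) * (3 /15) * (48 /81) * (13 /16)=-8021/210 = -38.20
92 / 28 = 23/7 = 3.29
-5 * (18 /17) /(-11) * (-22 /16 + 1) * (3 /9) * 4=-45/187 = -0.24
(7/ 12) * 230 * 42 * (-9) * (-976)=49497840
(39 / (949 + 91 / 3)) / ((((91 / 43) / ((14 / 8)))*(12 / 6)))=387/23504 = 0.02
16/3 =5.33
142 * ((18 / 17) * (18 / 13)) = 46008/221 = 208.18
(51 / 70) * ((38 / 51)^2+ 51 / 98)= 274163/349860 = 0.78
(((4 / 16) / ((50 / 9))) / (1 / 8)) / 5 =9/125 = 0.07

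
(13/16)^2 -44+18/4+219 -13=42793/256 = 167.16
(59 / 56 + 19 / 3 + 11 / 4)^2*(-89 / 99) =-258118601/2794176 = -92.38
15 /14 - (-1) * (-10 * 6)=-825/14 = -58.93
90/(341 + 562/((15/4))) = 1350/7363 = 0.18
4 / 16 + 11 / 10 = 27/20 = 1.35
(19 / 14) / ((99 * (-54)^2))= 19/4041576 = 0.00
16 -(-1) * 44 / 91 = 1500/91 = 16.48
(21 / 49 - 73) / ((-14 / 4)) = 1016/49 = 20.73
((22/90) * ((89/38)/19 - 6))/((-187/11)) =46673/552330 = 0.08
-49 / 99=-0.49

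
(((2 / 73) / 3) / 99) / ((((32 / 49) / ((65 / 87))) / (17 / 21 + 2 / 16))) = 71435/724318848 = 0.00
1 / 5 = 0.20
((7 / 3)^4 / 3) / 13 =2401/3159 = 0.76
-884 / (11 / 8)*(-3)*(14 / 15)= 99008/55 = 1800.15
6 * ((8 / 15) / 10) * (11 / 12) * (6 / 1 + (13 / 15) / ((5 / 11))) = 13046/5625 = 2.32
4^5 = 1024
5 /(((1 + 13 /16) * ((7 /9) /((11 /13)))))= 7920/2639 = 3.00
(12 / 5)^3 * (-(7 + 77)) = -145152/125 = -1161.22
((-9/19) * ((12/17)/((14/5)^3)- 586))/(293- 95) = 6833557/4874716 = 1.40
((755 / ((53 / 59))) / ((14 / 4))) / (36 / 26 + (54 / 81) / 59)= 102498045/595826 = 172.03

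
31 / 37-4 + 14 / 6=-92/111 = -0.83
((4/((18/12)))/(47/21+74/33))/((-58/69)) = -308/435 = -0.71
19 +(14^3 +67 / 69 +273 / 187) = 35682355/12903 = 2765.43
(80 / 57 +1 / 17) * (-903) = -426517/323 = -1320.49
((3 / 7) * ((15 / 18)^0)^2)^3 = 27/343 = 0.08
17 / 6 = 2.83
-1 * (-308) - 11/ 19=5841/19 = 307.42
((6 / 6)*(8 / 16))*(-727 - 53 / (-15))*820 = -296621.33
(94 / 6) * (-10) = -470/3 = -156.67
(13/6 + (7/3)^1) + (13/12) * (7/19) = 1117/228 = 4.90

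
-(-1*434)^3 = 81746504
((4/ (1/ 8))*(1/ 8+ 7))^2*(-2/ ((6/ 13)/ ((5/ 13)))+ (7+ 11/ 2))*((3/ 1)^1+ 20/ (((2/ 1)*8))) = 2393430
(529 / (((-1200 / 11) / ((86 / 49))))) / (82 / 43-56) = 10759331/68384400 = 0.16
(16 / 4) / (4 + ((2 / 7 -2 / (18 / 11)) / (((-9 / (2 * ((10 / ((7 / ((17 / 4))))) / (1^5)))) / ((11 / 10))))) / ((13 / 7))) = 58968/70001 = 0.84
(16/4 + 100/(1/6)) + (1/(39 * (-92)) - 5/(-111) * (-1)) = 80178607/132756 = 603.95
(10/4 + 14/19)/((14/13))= 1599/532 = 3.01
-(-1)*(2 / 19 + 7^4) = 2401.11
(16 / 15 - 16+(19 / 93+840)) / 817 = 127917/126635 = 1.01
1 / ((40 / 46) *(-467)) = -23/9340 = 0.00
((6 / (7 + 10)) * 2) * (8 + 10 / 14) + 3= 1089/119 = 9.15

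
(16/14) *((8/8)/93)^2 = 8/60543 = 0.00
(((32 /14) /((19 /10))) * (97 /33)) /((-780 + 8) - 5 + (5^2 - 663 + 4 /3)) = -15520/6204583 = 0.00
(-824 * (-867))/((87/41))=336675.03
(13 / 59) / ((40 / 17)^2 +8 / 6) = 11271/351404 = 0.03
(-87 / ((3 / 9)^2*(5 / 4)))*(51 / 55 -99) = 16894008/275 = 61432.76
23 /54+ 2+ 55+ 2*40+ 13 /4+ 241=41221/108 = 381.68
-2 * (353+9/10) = -3539/5 = -707.80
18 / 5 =3.60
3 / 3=1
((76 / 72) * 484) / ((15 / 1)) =4598/135 = 34.06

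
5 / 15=1/3 = 0.33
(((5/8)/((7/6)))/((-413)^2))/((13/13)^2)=15/4775932 = 0.00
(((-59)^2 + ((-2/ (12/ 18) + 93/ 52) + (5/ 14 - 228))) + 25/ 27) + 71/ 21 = 32004415/9828 = 3256.45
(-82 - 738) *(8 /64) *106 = -10865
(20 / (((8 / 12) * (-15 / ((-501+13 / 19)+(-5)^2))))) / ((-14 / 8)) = -72248/133 = -543.22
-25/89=-0.28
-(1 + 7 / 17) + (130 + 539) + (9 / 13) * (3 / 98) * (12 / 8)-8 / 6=86582623/129948 = 666.29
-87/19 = -4.58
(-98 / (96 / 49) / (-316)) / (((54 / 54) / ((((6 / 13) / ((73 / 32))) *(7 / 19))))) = 16807/1424449 = 0.01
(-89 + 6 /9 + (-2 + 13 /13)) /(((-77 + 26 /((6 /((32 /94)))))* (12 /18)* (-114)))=-3149/202331 = -0.02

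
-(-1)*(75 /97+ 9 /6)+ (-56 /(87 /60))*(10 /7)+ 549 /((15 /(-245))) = -50745953/5626 = -9019.90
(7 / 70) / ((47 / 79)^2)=6241/22090 = 0.28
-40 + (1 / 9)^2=-3239/81 = -39.99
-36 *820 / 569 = -29520/569 = -51.88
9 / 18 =1/2 = 0.50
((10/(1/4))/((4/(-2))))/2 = -10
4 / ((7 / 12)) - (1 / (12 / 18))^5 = -165/224 = -0.74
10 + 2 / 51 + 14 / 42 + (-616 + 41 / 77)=-2376208/3927 = -605.09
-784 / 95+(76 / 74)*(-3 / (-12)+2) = -41771/7030 = -5.94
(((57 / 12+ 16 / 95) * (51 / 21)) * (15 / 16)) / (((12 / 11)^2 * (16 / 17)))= 3112241/311296 = 10.00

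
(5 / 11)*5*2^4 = 400/11 = 36.36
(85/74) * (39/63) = 1105/1554 = 0.71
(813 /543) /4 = 271/724 = 0.37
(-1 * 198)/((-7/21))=594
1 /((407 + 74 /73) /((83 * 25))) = 30295/5957 = 5.09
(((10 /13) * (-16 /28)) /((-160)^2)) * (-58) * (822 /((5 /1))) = 11919/72800 = 0.16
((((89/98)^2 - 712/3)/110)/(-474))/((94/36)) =1362857/784512344 = 0.00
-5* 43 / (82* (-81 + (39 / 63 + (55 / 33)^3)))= 0.03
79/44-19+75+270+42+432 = 35279/44 = 801.80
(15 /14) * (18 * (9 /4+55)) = 30915/28 = 1104.11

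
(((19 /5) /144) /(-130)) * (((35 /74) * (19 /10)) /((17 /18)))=-2527/13083200 = 0.00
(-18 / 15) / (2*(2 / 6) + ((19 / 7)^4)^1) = -43218/1978825 = -0.02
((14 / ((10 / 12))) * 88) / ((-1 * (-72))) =308/15 = 20.53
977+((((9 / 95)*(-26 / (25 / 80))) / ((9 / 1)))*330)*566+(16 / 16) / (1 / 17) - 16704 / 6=-15710146/95 = -165369.96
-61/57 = -1.07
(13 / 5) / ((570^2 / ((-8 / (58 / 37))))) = -481/11777625 = 0.00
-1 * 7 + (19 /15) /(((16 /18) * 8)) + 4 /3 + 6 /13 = -62737/12480 = -5.03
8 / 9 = 0.89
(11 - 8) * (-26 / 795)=-26/265 = -0.10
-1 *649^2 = -421201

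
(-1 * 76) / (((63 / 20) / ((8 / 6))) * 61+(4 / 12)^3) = -0.53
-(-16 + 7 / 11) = 169/11 = 15.36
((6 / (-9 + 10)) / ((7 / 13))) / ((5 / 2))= 156/35 = 4.46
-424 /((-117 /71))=30104/117 = 257.30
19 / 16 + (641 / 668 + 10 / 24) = 2.56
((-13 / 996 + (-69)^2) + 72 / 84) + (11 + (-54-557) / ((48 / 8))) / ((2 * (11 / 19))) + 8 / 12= 89807555/19173 = 4684.06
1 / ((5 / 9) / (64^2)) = 36864/5 = 7372.80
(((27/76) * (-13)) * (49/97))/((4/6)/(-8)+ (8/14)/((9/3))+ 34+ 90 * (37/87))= -3491397/108322325 = -0.03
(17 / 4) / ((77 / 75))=1275/308 = 4.14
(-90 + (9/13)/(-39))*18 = -273834/169 = -1620.32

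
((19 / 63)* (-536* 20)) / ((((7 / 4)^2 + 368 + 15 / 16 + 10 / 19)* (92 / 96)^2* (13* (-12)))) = 30959360/511091763 = 0.06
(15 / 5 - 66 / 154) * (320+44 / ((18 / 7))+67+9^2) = 8732/7 = 1247.43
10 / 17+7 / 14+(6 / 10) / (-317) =58543/53890 = 1.09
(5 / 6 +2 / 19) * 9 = 321/38 = 8.45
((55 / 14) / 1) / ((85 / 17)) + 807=11309/14 = 807.79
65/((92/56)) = 910/23 = 39.57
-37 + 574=537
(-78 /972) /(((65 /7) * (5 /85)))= -119/810 = -0.15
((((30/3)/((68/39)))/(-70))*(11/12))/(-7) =143/13328 = 0.01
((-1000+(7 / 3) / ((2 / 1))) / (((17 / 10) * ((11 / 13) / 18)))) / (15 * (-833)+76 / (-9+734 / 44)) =394998630/394566821 = 1.00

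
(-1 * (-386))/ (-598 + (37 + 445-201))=-386/317 = -1.22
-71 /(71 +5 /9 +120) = -639/1724 = -0.37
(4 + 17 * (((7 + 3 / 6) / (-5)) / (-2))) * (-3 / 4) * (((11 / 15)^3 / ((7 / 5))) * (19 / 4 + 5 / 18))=-16141037/907200 = -17.79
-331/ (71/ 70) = -23170/71 = -326.34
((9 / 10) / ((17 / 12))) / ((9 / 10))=12/17 = 0.71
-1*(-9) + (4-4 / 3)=35/3 = 11.67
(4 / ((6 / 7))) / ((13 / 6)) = 2.15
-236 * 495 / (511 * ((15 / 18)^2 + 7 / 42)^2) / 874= -0.35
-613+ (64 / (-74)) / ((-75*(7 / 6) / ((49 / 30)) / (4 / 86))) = -365730677/596625 = -613.00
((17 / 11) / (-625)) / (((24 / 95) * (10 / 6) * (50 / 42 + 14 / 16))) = -6783/2385625 = 0.00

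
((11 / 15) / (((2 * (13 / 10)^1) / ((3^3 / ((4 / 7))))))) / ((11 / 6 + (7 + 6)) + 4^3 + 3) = 2079/12766 = 0.16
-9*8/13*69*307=-1525176/13 = -117321.23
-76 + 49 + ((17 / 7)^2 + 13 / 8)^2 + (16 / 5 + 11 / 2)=29422749/768320 = 38.29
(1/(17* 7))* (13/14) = 13/1666 = 0.01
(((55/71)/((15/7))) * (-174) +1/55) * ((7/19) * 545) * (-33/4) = 562084551/5396 = 104166.89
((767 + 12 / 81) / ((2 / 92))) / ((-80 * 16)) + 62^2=65947921/17280 = 3816.43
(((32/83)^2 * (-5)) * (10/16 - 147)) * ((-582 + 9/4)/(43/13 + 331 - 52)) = -564834192/2528263 = -223.41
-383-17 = -400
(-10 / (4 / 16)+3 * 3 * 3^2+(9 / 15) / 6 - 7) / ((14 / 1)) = 341/140 = 2.44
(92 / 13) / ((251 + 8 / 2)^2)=92/845325 = 0.00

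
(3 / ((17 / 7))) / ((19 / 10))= 210/323 = 0.65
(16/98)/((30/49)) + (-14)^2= 2944/15 = 196.27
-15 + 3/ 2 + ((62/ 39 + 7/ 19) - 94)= -156413/1482 = -105.54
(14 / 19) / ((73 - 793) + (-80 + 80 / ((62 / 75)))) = -217/207100 = 0.00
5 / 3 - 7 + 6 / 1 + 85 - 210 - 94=-655/3 = -218.33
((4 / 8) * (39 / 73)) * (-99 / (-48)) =1287/2336 = 0.55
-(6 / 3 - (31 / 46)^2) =-3271/2116 = -1.55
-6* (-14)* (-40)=-3360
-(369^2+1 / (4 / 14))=-272329/2 = -136164.50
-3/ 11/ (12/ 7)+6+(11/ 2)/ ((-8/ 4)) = 34/11 = 3.09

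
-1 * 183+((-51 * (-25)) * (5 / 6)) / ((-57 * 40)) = -167321/912 = -183.47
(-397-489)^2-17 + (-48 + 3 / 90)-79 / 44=518053297/660 = 784929.24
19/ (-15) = -19/15 = -1.27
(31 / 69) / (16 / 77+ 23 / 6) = 4774/42941 = 0.11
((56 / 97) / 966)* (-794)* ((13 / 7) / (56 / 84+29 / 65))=-2683720/3388889 = -0.79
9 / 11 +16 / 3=203/33 = 6.15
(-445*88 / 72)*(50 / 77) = -22250/63 = -353.17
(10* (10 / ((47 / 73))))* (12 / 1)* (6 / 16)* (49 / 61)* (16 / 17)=25754400/48739 = 528.41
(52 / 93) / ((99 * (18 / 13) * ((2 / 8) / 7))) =9464/82863 = 0.11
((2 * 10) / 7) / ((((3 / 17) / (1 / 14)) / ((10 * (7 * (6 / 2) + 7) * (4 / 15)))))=5440/63 = 86.35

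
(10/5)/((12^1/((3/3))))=0.17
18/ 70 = 9/35 = 0.26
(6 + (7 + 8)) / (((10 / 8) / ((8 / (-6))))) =-22.40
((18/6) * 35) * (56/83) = 5880/83 = 70.84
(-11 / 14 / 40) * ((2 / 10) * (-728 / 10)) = 143/500 = 0.29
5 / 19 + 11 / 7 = 244/133 = 1.83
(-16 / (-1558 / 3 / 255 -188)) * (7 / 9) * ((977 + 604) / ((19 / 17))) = 127934520/1381091 = 92.63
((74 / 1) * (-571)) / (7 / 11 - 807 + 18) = 232397/4336 = 53.60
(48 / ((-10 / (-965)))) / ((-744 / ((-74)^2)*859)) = -1056868/26629 = -39.69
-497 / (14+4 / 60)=-7455/211 = -35.33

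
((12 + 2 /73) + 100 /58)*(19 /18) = 92188/6351 = 14.52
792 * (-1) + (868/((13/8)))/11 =-106312/143 = -743.44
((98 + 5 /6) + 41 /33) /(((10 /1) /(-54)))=-11889/22 = -540.41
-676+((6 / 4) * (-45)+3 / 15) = -7433/10 = -743.30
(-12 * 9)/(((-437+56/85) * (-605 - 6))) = -1020/2517931 = 0.00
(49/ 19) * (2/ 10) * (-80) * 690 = -540960/19 = -28471.58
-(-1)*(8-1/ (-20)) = 161/20 = 8.05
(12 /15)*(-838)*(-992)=3325184/5 = 665036.80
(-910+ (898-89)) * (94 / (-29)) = 9494/29 = 327.38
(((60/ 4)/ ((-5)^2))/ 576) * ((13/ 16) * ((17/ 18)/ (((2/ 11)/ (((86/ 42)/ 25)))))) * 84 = 104533/3456000 = 0.03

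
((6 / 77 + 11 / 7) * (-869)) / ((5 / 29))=-290957/35 = -8313.06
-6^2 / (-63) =4/7 = 0.57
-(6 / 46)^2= -9/529 = -0.02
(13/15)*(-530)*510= -234260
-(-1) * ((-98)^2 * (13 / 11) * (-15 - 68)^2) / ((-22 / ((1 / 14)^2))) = -4388293/242 = -18133.44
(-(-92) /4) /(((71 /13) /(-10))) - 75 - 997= -79102/71 = -1114.11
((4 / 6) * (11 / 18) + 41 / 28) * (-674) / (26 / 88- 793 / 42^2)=7343567/897 = 8186.81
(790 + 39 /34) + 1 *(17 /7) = 188871/238 = 793.58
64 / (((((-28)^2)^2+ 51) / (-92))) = -5888/614707 = -0.01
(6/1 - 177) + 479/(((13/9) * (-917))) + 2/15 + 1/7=-171.09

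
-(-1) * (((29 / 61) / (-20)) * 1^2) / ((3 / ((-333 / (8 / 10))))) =3219/976 = 3.30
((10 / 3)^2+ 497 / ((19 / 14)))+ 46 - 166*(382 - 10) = -10487204/171 = -61328.68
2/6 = 1/3 = 0.33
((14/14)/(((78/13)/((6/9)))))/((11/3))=1/33 = 0.03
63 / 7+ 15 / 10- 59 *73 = -4296.50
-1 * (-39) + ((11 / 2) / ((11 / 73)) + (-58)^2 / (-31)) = -2047/62 = -33.02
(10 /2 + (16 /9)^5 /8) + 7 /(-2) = 439291/118098 = 3.72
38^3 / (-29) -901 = -81001/29 = -2793.14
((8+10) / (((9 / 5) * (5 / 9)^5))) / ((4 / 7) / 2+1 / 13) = 3582306/6875 = 521.06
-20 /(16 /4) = -5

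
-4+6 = 2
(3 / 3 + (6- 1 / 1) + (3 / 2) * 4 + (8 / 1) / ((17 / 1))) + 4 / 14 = 1518/119 = 12.76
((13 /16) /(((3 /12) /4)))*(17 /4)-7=193/4 = 48.25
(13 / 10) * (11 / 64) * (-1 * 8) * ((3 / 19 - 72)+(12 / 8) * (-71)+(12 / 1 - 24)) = 1034319/3040 = 340.24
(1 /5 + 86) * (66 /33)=862/5 = 172.40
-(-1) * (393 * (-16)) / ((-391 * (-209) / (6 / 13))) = -37728/1062347 = -0.04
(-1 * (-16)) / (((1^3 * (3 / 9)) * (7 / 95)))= 651.43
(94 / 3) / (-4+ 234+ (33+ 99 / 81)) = 141/1189 = 0.12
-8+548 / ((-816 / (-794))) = 53573/102 = 525.23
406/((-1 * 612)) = -203/306 = -0.66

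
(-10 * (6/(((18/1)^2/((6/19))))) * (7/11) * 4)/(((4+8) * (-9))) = 70/50787 = 0.00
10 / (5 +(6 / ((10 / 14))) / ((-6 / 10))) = -10/9 = -1.11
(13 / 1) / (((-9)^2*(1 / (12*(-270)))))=-520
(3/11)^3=27/1331 = 0.02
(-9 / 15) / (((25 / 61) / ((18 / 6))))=-549/125 = -4.39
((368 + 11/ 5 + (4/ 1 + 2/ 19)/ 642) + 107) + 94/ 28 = 68388997/142310 = 480.56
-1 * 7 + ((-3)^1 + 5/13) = -125/13 = -9.62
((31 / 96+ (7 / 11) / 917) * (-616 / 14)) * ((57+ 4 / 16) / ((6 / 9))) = -10251643/8384 = -1222.76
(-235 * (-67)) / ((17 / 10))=157450/17 = 9261.76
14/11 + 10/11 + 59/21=4.99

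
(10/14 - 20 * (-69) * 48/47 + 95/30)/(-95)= -2789741/187530 = -14.88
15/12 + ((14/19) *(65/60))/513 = 146387/116964 = 1.25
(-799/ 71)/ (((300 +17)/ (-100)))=79900/22507 = 3.55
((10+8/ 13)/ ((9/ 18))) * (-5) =-1380/13 = -106.15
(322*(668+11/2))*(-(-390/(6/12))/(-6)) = -28192710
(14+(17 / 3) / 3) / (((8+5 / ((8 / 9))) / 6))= 2288/327 = 7.00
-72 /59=-1.22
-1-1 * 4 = -5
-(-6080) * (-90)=-547200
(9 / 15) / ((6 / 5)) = 1/2 = 0.50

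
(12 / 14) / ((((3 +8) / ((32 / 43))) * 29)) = 192/96019 = 0.00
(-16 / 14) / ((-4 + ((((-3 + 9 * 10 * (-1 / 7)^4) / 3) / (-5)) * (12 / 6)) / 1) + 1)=13720/31273 = 0.44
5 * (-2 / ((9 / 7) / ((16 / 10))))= -112/9 = -12.44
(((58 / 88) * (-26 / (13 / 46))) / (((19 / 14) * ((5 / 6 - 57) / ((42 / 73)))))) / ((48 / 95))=490245/541222 = 0.91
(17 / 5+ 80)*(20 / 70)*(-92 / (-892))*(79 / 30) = 6.47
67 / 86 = 0.78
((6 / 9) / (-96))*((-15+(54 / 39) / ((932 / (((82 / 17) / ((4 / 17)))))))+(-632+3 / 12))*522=113616983/48464 = 2344.36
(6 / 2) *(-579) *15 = -26055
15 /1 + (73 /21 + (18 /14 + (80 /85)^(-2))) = 112309/5376 = 20.89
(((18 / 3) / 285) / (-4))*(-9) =0.05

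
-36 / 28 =-9/7 = -1.29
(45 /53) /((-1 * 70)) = -9/742 = -0.01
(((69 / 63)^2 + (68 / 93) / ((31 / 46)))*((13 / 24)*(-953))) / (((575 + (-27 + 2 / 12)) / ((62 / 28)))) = -40116535/8421336 = -4.76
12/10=6/5 = 1.20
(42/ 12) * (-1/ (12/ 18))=-21/4 = -5.25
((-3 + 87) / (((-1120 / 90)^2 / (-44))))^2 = 7144929/12544 = 569.59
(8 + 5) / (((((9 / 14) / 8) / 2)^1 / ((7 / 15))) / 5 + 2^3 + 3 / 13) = 264992/168127 = 1.58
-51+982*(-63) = -61917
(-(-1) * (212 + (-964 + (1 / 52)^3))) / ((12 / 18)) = -1128.00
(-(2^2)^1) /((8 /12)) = -6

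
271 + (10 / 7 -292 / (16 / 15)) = -37/28 = -1.32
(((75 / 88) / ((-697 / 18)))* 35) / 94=-23625/2882792 = -0.01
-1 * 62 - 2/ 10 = -311/5 = -62.20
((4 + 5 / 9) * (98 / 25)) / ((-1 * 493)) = -4018/110925 = -0.04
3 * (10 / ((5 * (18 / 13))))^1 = 13/3 = 4.33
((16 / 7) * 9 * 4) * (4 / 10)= 1152/35 = 32.91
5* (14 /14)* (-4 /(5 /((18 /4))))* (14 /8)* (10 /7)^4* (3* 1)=-135000/343 = -393.59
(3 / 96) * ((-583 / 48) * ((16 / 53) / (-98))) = 11/9408 = 0.00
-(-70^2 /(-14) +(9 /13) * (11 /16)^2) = -1165889/3328 = -350.33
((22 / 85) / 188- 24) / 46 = -191749/367540 = -0.52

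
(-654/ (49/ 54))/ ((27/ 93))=-121644/49 = -2482.53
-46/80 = -0.58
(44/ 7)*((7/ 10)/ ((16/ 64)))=88/5 = 17.60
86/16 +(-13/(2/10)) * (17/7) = -8539/56 = -152.48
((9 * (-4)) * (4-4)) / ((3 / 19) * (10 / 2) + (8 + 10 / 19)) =0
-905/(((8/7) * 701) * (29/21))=-133035/162632 = -0.82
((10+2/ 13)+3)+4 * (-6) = -141/13 = -10.85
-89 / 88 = -1.01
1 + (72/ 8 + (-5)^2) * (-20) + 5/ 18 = -678.72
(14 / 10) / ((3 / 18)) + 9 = 87/5 = 17.40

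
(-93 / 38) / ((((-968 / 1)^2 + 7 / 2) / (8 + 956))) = -29884/11869015 = 0.00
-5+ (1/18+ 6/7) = -515/126 = -4.09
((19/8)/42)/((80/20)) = 19/1344 = 0.01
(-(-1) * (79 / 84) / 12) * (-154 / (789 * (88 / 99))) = -869/50496 = -0.02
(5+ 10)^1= 15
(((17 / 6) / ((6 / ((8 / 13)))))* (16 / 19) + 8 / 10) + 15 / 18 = 41749/22230 = 1.88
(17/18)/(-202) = -17/3636 = 0.00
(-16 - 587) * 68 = -41004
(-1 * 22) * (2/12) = -11/3 = -3.67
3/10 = 0.30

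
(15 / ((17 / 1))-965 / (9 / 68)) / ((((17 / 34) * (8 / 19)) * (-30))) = 4238539/3672 = 1154.29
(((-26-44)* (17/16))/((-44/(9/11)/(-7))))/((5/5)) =-37485/3872 = -9.68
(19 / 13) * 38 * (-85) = -61370/13 = -4720.77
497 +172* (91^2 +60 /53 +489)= 1509131.72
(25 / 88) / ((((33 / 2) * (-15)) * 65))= -1/56628 = 0.00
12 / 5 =2.40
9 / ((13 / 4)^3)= 576/2197 = 0.26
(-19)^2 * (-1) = -361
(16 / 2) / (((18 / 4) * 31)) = 16/279 = 0.06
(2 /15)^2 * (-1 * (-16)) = 64/225 = 0.28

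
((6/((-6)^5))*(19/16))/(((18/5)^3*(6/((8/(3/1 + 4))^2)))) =-2375/555532992 = 0.00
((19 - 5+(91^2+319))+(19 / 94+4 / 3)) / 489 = 2429581/137898 = 17.62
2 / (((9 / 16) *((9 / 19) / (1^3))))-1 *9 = -1.49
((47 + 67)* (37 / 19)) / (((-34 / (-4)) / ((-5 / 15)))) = -148/17 = -8.71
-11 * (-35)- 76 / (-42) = 8123/21 = 386.81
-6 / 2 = -3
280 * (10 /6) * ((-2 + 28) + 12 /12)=12600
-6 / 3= -2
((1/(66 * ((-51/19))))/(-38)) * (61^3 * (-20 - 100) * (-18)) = 13618860/187 = 72828.13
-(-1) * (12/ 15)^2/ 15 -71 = -26609/375 = -70.96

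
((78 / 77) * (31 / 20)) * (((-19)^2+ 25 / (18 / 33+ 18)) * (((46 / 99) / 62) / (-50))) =-22101781/259182000 = -0.09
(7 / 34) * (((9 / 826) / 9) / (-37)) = -1/148444 = 0.00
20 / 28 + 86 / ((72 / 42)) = 2137/42 = 50.88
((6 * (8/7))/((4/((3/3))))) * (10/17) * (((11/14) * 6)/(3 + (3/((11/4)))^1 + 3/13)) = 94380/85799 = 1.10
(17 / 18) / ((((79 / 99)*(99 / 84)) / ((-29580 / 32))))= -293335/316 = -928.28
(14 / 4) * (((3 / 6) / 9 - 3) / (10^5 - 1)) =-371/3599964 = 0.00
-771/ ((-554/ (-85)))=-65535/554 = -118.29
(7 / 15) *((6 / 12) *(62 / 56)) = 0.26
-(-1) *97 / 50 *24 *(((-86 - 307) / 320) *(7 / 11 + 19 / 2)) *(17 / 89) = -433550133/3916000 = -110.71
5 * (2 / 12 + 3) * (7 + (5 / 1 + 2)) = 221.67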